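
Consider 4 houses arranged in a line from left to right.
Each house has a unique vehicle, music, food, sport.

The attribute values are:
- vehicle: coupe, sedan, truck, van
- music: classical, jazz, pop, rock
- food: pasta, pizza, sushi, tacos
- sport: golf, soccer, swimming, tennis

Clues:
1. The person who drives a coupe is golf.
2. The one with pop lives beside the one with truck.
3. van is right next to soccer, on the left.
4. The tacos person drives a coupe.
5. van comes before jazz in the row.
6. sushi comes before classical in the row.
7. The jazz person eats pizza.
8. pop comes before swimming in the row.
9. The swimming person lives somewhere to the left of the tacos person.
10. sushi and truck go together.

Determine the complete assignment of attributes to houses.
Solution:

House | Vehicle | Music | Food | Sport
--------------------------------------
  1   | van | pop | pasta | tennis
  2   | truck | rock | sushi | soccer
  3   | sedan | jazz | pizza | swimming
  4   | coupe | classical | tacos | golf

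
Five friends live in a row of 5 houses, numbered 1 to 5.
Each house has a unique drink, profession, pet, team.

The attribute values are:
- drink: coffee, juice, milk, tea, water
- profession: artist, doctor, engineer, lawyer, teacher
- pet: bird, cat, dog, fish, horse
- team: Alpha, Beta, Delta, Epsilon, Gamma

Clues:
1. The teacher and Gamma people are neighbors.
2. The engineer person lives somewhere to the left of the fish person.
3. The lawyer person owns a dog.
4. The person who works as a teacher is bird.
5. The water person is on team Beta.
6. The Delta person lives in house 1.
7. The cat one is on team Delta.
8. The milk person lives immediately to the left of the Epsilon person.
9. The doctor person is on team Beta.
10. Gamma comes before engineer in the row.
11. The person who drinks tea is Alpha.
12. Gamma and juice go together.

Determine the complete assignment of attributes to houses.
Solution:

House | Drink | Profession | Pet | Team
---------------------------------------
  1   | milk | artist | cat | Delta
  2   | coffee | teacher | bird | Epsilon
  3   | juice | lawyer | dog | Gamma
  4   | tea | engineer | horse | Alpha
  5   | water | doctor | fish | Beta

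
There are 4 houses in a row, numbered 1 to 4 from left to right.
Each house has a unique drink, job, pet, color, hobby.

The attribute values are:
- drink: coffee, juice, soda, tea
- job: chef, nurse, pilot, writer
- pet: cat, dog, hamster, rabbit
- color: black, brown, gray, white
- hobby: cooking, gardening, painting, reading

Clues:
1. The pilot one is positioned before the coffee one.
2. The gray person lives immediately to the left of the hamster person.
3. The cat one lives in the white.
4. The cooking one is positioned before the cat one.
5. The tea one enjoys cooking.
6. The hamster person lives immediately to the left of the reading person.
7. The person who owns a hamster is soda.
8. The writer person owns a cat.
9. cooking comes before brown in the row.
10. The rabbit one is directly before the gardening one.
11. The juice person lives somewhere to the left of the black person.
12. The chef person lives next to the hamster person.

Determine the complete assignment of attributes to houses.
Solution:

House | Drink | Job | Pet | Color | Hobby
-----------------------------------------
  1   | tea | chef | rabbit | gray | cooking
  2   | soda | pilot | hamster | brown | gardening
  3   | juice | writer | cat | white | reading
  4   | coffee | nurse | dog | black | painting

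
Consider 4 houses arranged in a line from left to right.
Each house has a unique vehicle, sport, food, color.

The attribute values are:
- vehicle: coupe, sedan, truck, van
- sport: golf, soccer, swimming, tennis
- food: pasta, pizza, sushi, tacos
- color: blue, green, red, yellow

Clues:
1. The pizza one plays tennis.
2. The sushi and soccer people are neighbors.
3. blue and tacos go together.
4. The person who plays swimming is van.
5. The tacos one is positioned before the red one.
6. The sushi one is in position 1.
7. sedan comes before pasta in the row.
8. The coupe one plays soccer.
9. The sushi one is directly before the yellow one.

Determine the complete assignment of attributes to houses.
Solution:

House | Vehicle | Sport | Food | Color
--------------------------------------
  1   | sedan | golf | sushi | green
  2   | coupe | soccer | pasta | yellow
  3   | van | swimming | tacos | blue
  4   | truck | tennis | pizza | red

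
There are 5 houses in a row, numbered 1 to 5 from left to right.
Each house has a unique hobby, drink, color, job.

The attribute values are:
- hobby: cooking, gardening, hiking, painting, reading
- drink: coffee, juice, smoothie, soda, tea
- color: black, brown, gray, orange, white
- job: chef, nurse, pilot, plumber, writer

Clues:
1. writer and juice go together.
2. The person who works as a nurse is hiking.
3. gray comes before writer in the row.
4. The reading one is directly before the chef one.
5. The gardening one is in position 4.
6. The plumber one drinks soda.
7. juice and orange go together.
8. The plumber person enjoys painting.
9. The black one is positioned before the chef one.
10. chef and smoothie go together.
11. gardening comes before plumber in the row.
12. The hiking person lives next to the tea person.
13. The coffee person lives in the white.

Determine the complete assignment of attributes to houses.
Solution:

House | Hobby | Drink | Color | Job
-----------------------------------
  1   | hiking | coffee | white | nurse
  2   | reading | tea | black | pilot
  3   | cooking | smoothie | gray | chef
  4   | gardening | juice | orange | writer
  5   | painting | soda | brown | plumber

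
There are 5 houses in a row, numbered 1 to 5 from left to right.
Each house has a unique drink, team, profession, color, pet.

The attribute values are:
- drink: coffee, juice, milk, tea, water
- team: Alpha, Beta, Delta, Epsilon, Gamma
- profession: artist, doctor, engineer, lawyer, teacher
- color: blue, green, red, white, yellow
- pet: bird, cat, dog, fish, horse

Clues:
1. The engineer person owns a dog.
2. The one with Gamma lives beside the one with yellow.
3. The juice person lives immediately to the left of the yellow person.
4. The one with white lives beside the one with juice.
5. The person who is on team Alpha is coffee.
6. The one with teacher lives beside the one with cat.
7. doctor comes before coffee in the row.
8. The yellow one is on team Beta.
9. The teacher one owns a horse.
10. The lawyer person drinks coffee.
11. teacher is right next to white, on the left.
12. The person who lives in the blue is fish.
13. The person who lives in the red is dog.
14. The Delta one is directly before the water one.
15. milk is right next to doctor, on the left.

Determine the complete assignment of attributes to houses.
Solution:

House | Drink | Team | Profession | Color | Pet
-----------------------------------------------
  1   | milk | Delta | teacher | green | horse
  2   | water | Epsilon | doctor | white | cat
  3   | juice | Gamma | engineer | red | dog
  4   | tea | Beta | artist | yellow | bird
  5   | coffee | Alpha | lawyer | blue | fish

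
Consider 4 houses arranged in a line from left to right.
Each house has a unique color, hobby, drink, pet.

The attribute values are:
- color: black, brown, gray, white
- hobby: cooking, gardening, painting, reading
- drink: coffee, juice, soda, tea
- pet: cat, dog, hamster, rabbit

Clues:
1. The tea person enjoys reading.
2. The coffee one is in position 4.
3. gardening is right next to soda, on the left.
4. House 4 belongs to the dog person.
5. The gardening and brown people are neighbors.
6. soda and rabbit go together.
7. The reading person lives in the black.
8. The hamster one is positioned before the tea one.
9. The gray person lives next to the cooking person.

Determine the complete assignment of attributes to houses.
Solution:

House | Color | Hobby | Drink | Pet
-----------------------------------
  1   | gray | gardening | juice | hamster
  2   | brown | cooking | soda | rabbit
  3   | black | reading | tea | cat
  4   | white | painting | coffee | dog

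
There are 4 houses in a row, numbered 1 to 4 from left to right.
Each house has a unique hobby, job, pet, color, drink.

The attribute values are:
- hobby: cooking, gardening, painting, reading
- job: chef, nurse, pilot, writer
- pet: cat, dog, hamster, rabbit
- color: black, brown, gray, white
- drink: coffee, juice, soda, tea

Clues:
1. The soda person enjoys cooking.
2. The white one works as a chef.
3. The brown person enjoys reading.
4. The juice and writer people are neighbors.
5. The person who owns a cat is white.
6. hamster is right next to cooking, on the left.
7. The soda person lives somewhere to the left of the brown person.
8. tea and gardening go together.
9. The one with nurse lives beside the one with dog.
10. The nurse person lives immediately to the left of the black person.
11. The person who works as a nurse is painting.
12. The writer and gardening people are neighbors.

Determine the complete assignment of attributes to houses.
Solution:

House | Hobby | Job | Pet | Color | Drink
-----------------------------------------
  1   | painting | nurse | hamster | gray | juice
  2   | cooking | writer | dog | black | soda
  3   | gardening | chef | cat | white | tea
  4   | reading | pilot | rabbit | brown | coffee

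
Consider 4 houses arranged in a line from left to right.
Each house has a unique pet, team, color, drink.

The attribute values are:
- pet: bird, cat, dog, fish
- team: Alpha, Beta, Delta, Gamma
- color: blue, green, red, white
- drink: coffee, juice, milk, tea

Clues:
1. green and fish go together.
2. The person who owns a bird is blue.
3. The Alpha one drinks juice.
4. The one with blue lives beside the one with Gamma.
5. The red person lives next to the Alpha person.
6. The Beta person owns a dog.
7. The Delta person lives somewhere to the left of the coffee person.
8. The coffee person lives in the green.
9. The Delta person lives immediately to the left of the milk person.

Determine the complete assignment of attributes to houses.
Solution:

House | Pet | Team | Color | Drink
----------------------------------
  1   | cat | Delta | white | tea
  2   | dog | Beta | red | milk
  3   | bird | Alpha | blue | juice
  4   | fish | Gamma | green | coffee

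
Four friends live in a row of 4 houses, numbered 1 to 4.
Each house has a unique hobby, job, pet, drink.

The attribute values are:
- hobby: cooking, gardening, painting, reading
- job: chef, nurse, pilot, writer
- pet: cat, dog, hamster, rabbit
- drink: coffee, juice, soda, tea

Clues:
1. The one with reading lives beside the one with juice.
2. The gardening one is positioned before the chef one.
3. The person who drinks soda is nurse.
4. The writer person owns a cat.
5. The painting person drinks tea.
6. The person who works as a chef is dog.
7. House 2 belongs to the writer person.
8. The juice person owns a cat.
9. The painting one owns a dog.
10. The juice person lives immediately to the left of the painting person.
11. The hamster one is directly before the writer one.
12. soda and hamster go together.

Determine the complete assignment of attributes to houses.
Solution:

House | Hobby | Job | Pet | Drink
---------------------------------
  1   | reading | nurse | hamster | soda
  2   | gardening | writer | cat | juice
  3   | painting | chef | dog | tea
  4   | cooking | pilot | rabbit | coffee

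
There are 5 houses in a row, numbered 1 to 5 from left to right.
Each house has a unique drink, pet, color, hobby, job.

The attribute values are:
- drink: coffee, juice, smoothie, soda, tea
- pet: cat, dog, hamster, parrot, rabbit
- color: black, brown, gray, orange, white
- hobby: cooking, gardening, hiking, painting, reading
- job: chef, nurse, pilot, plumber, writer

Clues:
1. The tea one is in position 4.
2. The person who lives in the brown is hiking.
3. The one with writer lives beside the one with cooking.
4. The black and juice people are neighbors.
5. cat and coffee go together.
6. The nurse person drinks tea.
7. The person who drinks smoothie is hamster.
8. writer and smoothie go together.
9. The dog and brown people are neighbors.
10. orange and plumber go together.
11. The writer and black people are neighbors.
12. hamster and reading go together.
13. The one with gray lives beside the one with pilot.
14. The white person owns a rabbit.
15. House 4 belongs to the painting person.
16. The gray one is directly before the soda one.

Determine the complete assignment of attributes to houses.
Solution:

House | Drink | Pet | Color | Hobby | Job
-----------------------------------------
  1   | smoothie | hamster | gray | reading | writer
  2   | soda | dog | black | cooking | pilot
  3   | juice | parrot | brown | hiking | chef
  4   | tea | rabbit | white | painting | nurse
  5   | coffee | cat | orange | gardening | plumber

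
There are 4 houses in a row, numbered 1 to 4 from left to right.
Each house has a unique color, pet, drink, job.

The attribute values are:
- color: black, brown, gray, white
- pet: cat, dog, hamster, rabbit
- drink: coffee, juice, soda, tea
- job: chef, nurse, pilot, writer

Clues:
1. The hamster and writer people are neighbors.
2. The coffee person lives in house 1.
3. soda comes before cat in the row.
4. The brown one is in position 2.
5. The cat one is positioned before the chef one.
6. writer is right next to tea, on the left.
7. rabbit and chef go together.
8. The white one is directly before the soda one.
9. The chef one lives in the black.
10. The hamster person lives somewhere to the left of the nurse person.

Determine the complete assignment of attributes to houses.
Solution:

House | Color | Pet | Drink | Job
---------------------------------
  1   | white | hamster | coffee | pilot
  2   | brown | dog | soda | writer
  3   | gray | cat | tea | nurse
  4   | black | rabbit | juice | chef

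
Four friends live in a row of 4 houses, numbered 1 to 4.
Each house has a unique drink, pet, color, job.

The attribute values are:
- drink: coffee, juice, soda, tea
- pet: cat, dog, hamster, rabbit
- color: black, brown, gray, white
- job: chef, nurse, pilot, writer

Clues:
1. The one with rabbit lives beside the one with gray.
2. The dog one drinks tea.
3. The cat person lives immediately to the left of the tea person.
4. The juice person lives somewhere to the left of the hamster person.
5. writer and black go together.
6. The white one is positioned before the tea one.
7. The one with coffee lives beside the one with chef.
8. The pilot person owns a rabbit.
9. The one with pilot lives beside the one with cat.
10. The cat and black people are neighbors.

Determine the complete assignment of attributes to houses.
Solution:

House | Drink | Pet | Color | Job
---------------------------------
  1   | coffee | rabbit | white | pilot
  2   | juice | cat | gray | chef
  3   | tea | dog | black | writer
  4   | soda | hamster | brown | nurse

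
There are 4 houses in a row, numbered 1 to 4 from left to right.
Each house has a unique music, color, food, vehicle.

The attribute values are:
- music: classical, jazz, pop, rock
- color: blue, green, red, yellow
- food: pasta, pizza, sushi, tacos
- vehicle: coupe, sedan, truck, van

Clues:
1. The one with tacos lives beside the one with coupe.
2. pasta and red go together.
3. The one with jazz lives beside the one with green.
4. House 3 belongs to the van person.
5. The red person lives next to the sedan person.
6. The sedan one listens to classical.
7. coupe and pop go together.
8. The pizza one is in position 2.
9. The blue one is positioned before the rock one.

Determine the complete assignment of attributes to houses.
Solution:

House | Music | Color | Food | Vehicle
--------------------------------------
  1   | jazz | blue | tacos | truck
  2   | pop | green | pizza | coupe
  3   | rock | red | pasta | van
  4   | classical | yellow | sushi | sedan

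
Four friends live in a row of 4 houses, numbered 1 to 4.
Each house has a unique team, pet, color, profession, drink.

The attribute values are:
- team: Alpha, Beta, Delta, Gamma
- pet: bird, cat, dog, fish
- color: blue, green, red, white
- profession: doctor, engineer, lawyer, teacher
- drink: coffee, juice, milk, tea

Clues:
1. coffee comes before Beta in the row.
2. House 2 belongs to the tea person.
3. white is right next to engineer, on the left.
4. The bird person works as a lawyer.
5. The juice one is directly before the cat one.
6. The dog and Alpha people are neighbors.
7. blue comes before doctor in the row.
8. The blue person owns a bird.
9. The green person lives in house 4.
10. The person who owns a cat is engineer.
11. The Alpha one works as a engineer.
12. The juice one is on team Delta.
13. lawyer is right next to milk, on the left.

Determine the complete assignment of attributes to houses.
Solution:

House | Team | Pet | Color | Profession | Drink
-----------------------------------------------
  1   | Delta | dog | white | teacher | juice
  2   | Alpha | cat | red | engineer | tea
  3   | Gamma | bird | blue | lawyer | coffee
  4   | Beta | fish | green | doctor | milk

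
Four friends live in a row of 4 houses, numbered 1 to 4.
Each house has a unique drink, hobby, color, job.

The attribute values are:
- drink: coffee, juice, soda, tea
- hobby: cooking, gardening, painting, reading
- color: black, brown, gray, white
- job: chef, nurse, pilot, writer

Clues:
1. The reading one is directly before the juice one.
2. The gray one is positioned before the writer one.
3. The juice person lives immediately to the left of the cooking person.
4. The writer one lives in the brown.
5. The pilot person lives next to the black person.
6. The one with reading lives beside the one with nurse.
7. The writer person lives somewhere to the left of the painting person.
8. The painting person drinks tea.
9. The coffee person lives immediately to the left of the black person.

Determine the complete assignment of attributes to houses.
Solution:

House | Drink | Hobby | Color | Job
-----------------------------------
  1   | coffee | reading | gray | pilot
  2   | juice | gardening | black | nurse
  3   | soda | cooking | brown | writer
  4   | tea | painting | white | chef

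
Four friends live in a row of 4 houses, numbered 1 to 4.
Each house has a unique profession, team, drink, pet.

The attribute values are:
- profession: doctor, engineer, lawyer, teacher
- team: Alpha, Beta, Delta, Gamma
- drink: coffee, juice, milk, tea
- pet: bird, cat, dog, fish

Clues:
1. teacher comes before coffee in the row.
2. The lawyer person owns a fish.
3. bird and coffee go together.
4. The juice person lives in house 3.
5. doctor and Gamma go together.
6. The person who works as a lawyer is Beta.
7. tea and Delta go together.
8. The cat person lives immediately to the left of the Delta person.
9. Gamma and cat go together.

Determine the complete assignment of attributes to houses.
Solution:

House | Profession | Team | Drink | Pet
---------------------------------------
  1   | doctor | Gamma | milk | cat
  2   | teacher | Delta | tea | dog
  3   | lawyer | Beta | juice | fish
  4   | engineer | Alpha | coffee | bird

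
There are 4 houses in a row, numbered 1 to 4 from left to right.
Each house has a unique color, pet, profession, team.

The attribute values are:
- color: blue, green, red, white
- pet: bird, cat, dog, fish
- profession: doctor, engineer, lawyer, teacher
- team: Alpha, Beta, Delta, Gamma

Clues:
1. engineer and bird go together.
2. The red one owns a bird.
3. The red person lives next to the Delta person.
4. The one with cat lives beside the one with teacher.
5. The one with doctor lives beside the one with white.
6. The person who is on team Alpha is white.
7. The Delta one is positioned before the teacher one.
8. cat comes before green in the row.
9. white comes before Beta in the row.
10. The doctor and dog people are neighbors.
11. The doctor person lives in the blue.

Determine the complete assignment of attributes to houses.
Solution:

House | Color | Pet | Profession | Team
---------------------------------------
  1   | red | bird | engineer | Gamma
  2   | blue | cat | doctor | Delta
  3   | white | dog | teacher | Alpha
  4   | green | fish | lawyer | Beta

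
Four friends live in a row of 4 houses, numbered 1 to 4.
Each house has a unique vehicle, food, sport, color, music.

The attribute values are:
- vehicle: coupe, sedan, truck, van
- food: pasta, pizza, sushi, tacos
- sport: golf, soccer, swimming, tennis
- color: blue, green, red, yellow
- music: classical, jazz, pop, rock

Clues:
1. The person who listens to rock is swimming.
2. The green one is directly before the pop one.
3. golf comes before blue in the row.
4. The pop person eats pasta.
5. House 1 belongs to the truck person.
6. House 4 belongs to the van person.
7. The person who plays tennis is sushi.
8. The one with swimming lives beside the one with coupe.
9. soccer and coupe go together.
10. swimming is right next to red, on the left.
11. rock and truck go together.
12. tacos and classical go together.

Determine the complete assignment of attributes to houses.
Solution:

House | Vehicle | Food | Sport | Color | Music
----------------------------------------------
  1   | truck | pizza | swimming | green | rock
  2   | coupe | pasta | soccer | red | pop
  3   | sedan | tacos | golf | yellow | classical
  4   | van | sushi | tennis | blue | jazz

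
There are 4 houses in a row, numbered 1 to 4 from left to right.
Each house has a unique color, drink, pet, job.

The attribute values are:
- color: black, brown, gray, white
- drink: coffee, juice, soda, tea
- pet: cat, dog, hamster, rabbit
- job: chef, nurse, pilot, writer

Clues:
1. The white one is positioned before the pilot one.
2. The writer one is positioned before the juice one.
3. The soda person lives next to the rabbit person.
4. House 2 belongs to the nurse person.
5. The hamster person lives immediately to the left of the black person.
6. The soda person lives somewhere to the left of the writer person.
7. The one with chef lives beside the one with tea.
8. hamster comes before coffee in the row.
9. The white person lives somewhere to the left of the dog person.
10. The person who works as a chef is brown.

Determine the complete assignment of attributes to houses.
Solution:

House | Color | Drink | Pet | Job
---------------------------------
  1   | brown | soda | hamster | chef
  2   | black | tea | rabbit | nurse
  3   | white | coffee | cat | writer
  4   | gray | juice | dog | pilot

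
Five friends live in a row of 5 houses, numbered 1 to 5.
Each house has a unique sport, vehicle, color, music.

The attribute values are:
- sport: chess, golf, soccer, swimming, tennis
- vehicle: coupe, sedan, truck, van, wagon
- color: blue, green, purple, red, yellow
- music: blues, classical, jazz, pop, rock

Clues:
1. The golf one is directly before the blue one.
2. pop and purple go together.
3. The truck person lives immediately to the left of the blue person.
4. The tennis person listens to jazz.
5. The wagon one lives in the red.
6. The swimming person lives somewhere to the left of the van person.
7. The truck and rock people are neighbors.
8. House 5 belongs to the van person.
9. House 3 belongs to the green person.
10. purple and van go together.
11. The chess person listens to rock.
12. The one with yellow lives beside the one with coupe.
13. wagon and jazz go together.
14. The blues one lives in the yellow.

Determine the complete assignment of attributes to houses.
Solution:

House | Sport | Vehicle | Color | Music
---------------------------------------
  1   | golf | truck | yellow | blues
  2   | chess | coupe | blue | rock
  3   | swimming | sedan | green | classical
  4   | tennis | wagon | red | jazz
  5   | soccer | van | purple | pop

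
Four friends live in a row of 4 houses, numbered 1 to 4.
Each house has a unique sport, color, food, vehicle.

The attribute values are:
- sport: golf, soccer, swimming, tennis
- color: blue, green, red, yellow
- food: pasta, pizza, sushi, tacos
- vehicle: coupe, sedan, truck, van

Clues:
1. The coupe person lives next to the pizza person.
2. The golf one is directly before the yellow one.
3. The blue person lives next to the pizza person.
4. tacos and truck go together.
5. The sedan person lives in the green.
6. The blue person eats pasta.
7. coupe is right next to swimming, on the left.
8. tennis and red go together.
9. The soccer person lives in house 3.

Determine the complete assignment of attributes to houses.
Solution:

House | Sport | Color | Food | Vehicle
--------------------------------------
  1   | golf | blue | pasta | coupe
  2   | swimming | yellow | pizza | van
  3   | soccer | green | sushi | sedan
  4   | tennis | red | tacos | truck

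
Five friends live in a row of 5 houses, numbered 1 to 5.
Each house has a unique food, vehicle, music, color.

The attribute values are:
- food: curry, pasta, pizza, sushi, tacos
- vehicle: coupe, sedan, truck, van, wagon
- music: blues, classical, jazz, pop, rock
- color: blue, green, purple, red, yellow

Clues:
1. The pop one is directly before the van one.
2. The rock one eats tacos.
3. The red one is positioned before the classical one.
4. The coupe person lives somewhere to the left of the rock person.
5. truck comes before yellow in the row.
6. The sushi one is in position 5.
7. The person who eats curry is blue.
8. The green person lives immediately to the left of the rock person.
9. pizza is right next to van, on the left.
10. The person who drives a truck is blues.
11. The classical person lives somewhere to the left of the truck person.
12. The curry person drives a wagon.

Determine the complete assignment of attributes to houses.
Solution:

House | Food | Vehicle | Music | Color
--------------------------------------
  1   | pizza | coupe | pop | green
  2   | tacos | van | rock | red
  3   | curry | wagon | classical | blue
  4   | pasta | truck | blues | purple
  5   | sushi | sedan | jazz | yellow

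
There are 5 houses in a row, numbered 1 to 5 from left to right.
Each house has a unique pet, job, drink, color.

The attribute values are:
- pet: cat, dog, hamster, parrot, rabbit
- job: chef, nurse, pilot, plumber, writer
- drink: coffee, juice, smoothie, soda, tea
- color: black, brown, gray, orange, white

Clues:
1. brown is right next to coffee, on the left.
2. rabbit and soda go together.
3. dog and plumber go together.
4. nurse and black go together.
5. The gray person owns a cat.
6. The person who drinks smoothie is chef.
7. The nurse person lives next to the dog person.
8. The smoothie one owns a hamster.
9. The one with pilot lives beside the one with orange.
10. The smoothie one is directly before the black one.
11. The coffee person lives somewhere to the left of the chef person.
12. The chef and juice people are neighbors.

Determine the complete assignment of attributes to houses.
Solution:

House | Pet | Job | Drink | Color
---------------------------------
  1   | rabbit | writer | soda | brown
  2   | cat | pilot | coffee | gray
  3   | hamster | chef | smoothie | orange
  4   | parrot | nurse | juice | black
  5   | dog | plumber | tea | white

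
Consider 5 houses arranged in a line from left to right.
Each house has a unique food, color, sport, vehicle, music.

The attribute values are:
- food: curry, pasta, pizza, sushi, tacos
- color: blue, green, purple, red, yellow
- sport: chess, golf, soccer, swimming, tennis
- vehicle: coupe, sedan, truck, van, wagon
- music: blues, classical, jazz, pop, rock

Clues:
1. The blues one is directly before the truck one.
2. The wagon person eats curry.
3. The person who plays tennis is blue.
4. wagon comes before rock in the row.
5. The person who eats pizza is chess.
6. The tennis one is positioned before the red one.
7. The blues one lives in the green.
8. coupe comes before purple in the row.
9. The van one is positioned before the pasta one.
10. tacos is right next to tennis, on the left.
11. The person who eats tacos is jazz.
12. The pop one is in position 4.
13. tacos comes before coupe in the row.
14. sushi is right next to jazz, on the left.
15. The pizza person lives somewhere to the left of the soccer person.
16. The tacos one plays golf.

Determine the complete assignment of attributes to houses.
Solution:

House | Food | Color | Sport | Vehicle | Music
----------------------------------------------
  1   | sushi | green | swimming | van | blues
  2   | tacos | yellow | golf | truck | jazz
  3   | curry | blue | tennis | wagon | classical
  4   | pizza | red | chess | coupe | pop
  5   | pasta | purple | soccer | sedan | rock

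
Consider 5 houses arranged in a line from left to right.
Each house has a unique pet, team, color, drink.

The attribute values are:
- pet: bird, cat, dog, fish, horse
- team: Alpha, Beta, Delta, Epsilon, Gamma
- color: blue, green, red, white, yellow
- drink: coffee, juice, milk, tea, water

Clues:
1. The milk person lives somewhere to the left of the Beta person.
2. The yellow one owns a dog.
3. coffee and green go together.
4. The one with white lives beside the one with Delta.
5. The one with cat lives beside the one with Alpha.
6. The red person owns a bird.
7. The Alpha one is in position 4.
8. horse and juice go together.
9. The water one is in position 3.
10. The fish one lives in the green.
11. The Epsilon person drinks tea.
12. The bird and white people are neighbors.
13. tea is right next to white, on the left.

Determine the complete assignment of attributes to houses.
Solution:

House | Pet | Team | Color | Drink
----------------------------------
  1   | bird | Epsilon | red | tea
  2   | horse | Gamma | white | juice
  3   | cat | Delta | blue | water
  4   | dog | Alpha | yellow | milk
  5   | fish | Beta | green | coffee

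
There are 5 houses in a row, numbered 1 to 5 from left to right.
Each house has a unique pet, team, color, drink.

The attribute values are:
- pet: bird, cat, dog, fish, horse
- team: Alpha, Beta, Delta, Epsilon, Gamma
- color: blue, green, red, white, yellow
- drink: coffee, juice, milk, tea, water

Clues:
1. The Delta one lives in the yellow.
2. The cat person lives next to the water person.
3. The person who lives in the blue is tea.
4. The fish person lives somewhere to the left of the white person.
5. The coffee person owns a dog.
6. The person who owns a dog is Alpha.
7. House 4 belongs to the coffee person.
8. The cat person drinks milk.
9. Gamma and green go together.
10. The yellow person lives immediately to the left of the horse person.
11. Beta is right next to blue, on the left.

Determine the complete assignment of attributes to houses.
Solution:

House | Pet | Team | Color | Drink
----------------------------------
  1   | cat | Delta | yellow | milk
  2   | horse | Beta | red | water
  3   | fish | Epsilon | blue | tea
  4   | dog | Alpha | white | coffee
  5   | bird | Gamma | green | juice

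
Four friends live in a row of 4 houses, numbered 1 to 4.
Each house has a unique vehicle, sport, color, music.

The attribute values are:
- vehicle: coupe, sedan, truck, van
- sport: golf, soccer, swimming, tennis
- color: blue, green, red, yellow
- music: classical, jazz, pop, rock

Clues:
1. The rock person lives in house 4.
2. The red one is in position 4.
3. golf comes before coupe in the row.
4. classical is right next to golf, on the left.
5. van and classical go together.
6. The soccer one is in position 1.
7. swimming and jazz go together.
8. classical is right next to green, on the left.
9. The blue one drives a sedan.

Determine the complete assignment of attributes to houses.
Solution:

House | Vehicle | Sport | Color | Music
---------------------------------------
  1   | van | soccer | yellow | classical
  2   | truck | golf | green | pop
  3   | sedan | swimming | blue | jazz
  4   | coupe | tennis | red | rock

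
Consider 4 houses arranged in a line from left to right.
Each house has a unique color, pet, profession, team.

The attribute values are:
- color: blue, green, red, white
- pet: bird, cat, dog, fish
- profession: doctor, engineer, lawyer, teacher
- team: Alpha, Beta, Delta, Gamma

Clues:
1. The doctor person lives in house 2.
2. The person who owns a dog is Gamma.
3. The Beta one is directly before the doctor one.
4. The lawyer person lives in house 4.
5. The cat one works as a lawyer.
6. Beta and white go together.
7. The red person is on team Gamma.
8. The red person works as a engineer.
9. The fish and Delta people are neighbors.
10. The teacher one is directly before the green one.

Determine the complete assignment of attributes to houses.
Solution:

House | Color | Pet | Profession | Team
---------------------------------------
  1   | white | fish | teacher | Beta
  2   | green | bird | doctor | Delta
  3   | red | dog | engineer | Gamma
  4   | blue | cat | lawyer | Alpha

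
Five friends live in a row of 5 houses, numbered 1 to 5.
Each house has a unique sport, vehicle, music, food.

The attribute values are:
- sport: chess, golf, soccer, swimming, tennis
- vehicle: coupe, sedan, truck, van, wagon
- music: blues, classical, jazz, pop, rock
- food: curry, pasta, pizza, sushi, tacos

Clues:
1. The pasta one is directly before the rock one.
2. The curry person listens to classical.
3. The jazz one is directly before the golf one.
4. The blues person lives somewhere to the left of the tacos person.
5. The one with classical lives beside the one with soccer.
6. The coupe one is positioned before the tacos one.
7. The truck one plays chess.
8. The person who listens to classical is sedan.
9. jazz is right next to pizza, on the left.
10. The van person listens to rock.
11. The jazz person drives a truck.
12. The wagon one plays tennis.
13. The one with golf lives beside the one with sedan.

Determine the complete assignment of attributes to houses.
Solution:

House | Sport | Vehicle | Music | Food
--------------------------------------
  1   | chess | truck | jazz | pasta
  2   | golf | van | rock | pizza
  3   | swimming | sedan | classical | curry
  4   | soccer | coupe | blues | sushi
  5   | tennis | wagon | pop | tacos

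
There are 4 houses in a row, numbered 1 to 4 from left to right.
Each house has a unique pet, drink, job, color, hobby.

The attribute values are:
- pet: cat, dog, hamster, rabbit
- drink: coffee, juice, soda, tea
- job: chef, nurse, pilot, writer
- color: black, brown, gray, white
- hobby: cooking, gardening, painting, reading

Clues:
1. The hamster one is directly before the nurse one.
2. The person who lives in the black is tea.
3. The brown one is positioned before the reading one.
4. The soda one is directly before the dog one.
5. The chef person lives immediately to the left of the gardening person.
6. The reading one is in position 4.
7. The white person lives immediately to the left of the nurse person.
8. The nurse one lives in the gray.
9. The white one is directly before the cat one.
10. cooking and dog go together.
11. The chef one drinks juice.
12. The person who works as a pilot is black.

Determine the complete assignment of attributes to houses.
Solution:

House | Pet | Drink | Job | Color | Hobby
-----------------------------------------
  1   | hamster | juice | chef | white | painting
  2   | cat | soda | nurse | gray | gardening
  3   | dog | coffee | writer | brown | cooking
  4   | rabbit | tea | pilot | black | reading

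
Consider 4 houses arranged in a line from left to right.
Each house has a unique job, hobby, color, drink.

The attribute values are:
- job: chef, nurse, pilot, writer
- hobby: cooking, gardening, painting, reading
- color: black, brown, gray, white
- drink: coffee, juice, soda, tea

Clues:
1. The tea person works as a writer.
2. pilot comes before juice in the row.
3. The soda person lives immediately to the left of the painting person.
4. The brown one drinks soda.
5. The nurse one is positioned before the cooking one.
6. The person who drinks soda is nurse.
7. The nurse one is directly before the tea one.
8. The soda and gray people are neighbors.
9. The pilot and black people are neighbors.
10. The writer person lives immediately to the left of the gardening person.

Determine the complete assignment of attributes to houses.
Solution:

House | Job | Hobby | Color | Drink
-----------------------------------
  1   | nurse | reading | brown | soda
  2   | writer | painting | gray | tea
  3   | pilot | gardening | white | coffee
  4   | chef | cooking | black | juice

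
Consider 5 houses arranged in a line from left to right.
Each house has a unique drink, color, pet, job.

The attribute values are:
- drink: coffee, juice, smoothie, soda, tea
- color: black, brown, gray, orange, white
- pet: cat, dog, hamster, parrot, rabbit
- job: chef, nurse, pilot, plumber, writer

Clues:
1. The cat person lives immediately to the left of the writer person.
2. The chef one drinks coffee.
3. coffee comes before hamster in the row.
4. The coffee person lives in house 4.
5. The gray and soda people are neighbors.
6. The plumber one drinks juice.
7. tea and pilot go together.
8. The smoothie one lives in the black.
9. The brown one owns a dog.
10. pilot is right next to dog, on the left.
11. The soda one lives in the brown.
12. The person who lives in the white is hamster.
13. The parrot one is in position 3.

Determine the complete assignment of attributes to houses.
Solution:

House | Drink | Color | Pet | Job
---------------------------------
  1   | tea | gray | cat | pilot
  2   | soda | brown | dog | writer
  3   | smoothie | black | parrot | nurse
  4   | coffee | orange | rabbit | chef
  5   | juice | white | hamster | plumber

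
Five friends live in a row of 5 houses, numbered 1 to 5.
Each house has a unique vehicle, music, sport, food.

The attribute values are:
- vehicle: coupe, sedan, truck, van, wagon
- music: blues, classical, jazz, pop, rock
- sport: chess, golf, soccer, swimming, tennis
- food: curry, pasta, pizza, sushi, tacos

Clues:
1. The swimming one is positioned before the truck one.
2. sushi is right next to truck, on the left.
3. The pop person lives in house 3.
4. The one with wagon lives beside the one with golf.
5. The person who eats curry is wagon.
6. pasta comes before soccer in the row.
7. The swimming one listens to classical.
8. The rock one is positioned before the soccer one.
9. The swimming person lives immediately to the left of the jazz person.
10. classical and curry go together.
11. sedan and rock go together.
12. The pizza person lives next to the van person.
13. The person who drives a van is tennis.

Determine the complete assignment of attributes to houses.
Solution:

House | Vehicle | Music | Sport | Food
--------------------------------------
  1   | wagon | classical | swimming | curry
  2   | coupe | jazz | golf | pizza
  3   | van | pop | tennis | pasta
  4   | sedan | rock | chess | sushi
  5   | truck | blues | soccer | tacos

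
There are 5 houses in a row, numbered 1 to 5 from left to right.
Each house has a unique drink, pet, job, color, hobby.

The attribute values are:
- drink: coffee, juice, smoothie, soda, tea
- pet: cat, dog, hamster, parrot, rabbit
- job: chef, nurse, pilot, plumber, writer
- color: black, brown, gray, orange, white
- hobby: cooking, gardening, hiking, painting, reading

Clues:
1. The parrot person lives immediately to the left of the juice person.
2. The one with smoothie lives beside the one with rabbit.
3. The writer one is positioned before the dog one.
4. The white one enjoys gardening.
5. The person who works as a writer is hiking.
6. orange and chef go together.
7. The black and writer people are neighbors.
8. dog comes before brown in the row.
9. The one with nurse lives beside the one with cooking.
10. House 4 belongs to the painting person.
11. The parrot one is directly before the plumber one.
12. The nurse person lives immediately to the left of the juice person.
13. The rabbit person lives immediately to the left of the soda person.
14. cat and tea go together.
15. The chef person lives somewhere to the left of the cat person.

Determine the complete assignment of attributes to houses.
Solution:

House | Drink | Pet | Job | Color | Hobby
-----------------------------------------
  1   | smoothie | parrot | nurse | white | gardening
  2   | juice | rabbit | plumber | black | cooking
  3   | soda | hamster | writer | gray | hiking
  4   | coffee | dog | chef | orange | painting
  5   | tea | cat | pilot | brown | reading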